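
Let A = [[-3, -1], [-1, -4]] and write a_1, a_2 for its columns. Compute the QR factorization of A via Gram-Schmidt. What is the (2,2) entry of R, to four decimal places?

a_1 = (-3, -1); ‖a_1‖ = 3.1623, so q_1 = (-0.9487, -0.3162).
q_1·a_2 = (-0.9487)·(-1) + (-0.3162)·(-4) = 2.2136.
u_2 = a_2 − 2.2136·q_1 = (1.1000, -3.3000).
r_{22} = ‖u_2‖ = 3.4785.

r_{22} = 3.4785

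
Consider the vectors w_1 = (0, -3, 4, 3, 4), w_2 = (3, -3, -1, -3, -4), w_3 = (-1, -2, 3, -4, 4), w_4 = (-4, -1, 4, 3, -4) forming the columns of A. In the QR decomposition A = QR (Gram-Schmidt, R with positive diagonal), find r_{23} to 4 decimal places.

r_{23} = 0.8000

w_1 = (0, -3, 4, 3, 4); ‖w_1‖ = 7.0711, so q_1 = (0.0000, -0.4243, 0.5657, 0.4243, 0.5657).
q_1·w_2 = 0.0000·3 + (-0.4243)·(-3) + 0.5657·(-1) + 0.4243·(-3) + 0.5657·(-4) = -2.8284.
u_2 = w_2 + 2.8284·q_1 = (3.0000, -4.2000, 0.6000, -1.8000, -2.4000).
‖u_2‖ = 6.0000, so q_2 = (0.5000, -0.7000, 0.1000, -0.3000, -0.4000).
r_{23} = q_2·w_3 = 0.8000.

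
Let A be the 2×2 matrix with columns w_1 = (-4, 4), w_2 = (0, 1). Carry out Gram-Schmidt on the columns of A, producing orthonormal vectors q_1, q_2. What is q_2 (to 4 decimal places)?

q_1 = w_1/‖w_1‖ = (-4, 4)/5.6569 = (-0.7071, 0.7071).
r_{12} = q_1·w_2 = 0.7071.
u_2 = w_2 − 0.7071·q_1 = (0.5000, 0.5000).
‖u_2‖ = 0.7071, so q_2 = (0.7071, 0.7071).

q_2 = (0.7071, 0.7071)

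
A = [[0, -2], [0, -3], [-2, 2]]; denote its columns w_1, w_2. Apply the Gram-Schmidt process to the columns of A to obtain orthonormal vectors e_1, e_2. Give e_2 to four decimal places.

e_2 = (-0.5547, -0.8321, 0.0000)

e_1 = w_1/‖w_1‖ = (0, 0, -2)/2.0000 = (0.0000, 0.0000, -1.0000).
r_{12} = e_1·w_2 = -2.0000.
u_2 = w_2 + 2.0000·e_1 = (-2.0000, -3.0000, 0.0000).
‖u_2‖ = 3.6056, so e_2 = (-0.5547, -0.8321, 0.0000).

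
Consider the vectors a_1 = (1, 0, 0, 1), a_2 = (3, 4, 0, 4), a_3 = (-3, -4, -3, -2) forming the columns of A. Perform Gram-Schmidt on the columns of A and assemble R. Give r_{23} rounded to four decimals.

a_1 = (1, 0, 0, 1); ‖a_1‖ = 1.4142, so e_1 = (0.7071, 0.0000, 0.0000, 0.7071).
e_1·a_2 = 0.7071·3 + 0.0000·4 + 0.0000·0 + 0.7071·4 = 4.9497.
u_2 = a_2 − 4.9497·e_1 = (-0.5000, 4.0000, 0.0000, 0.5000).
‖u_2‖ = 4.0620, so e_2 = (-0.1231, 0.9847, 0.0000, 0.1231).
r_{23} = e_2·a_3 = -3.8158.

r_{23} = -3.8158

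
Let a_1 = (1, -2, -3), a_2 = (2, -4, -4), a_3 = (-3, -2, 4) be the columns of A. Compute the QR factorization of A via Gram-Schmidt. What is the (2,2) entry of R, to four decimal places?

r_{22} = 1.1952

q_1 = a_1/‖a_1‖ = (1, -2, -3)/3.7417 = (0.2673, -0.5345, -0.8018).
r_{12} = q_1·a_2 = 5.8797.
u_2 = a_2 − 5.8797·q_1 = (0.4286, -0.8571, 0.7143).
r_{22} = ‖u_2‖ = 1.1952.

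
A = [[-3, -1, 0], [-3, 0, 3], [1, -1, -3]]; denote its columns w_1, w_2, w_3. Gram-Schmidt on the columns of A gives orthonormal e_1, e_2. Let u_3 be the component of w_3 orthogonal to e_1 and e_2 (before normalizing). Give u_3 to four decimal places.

u_3 = (-0.2647, 0.3529, 0.2647)

w_1 = (-3, -3, 1); ‖w_1‖ = 4.3589, so e_1 = (-0.6882, -0.6882, 0.2294).
e_1·w_2 = (-0.6882)·(-1) + (-0.6882)·0 + 0.2294·(-1) = 0.4588.
u_2 = w_2 − 0.4588·e_1 = (-0.6842, 0.3158, -1.1053).
‖u_2‖ = 1.3377, so e_2 = (-0.5115, 0.2361, -0.8262).
e_1·w_3 = (-0.6882)·0 + (-0.6882)·3 + 0.2294·(-3) = -2.7530; e_2·w_3 = (-0.5115)·0 + 0.2361·3 + (-0.8262)·(-3) = 3.1869.
u_3 = w_3 + 2.7530·e_1 − 3.1869·e_2 = (-0.2647, 0.3529, 0.2647).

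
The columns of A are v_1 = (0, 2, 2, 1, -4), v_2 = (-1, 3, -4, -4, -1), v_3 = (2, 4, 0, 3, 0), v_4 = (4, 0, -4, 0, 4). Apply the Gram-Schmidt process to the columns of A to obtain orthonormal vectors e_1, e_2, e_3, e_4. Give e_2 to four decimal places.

v_1 = (0, 2, 2, 1, -4); ‖v_1‖ = 5.0000, so e_1 = (0.0000, 0.4000, 0.4000, 0.2000, -0.8000).
e_1·v_2 = 0.0000·(-1) + 0.4000·3 + 0.4000·(-4) + 0.2000·(-4) + (-0.8000)·(-1) = -0.4000.
u_2 = v_2 + 0.4000·e_1 = (-1.0000, 3.1600, -3.8400, -3.9200, -1.3200).
‖u_2‖ = 6.5452, so e_2 = (-0.1528, 0.4828, -0.5867, -0.5989, -0.2017).

e_2 = (-0.1528, 0.4828, -0.5867, -0.5989, -0.2017)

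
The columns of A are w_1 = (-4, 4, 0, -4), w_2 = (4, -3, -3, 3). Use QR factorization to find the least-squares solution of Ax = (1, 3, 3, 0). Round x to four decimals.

q_1 = w_1/‖w_1‖ = (-4, 4, 0, -4)/6.9282 = (-0.5774, 0.5774, 0.0000, -0.5774).
r_{12} = q_1·w_2 = -5.7735.
u_2 = w_2 + 5.7735·q_1 = (0.6667, 0.3333, -3.0000, -0.3333).
‖u_2‖ = 3.1091, so q_2 = (0.2144, 0.1072, -0.9649, -0.1072).
Qᵀb = (1.1547, -2.3586).
Back-substitute: x_2 = -2.3586/3.1091 = -0.7586.
x_1 = (1.1547 + 5.7735·(-0.7586))/6.9282 = -0.4655.

x = (-0.4655, -0.7586)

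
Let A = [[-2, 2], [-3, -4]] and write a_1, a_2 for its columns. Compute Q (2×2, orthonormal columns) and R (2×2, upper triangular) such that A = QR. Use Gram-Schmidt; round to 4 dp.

e_1 = a_1/‖a_1‖ = (-2, -3)/3.6056 = (-0.5547, -0.8321).
r_{12} = e_1·a_2 = 2.2188.
u_2 = a_2 − 2.2188·e_1 = (3.2308, -2.1538).
‖u_2‖ = 3.8829, so e_2 = (0.8321, -0.5547).

Q = [[-0.5547, 0.8321], [-0.8321, -0.5547]], R = [[3.6056, 2.2188], [0.0000, 3.8829]]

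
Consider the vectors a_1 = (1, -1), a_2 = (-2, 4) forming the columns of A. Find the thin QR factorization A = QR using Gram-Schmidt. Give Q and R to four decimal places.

Q = [[0.7071, 0.7071], [-0.7071, 0.7071]], R = [[1.4142, -4.2426], [0.0000, 1.4142]]

a_1 = (1, -1); ‖a_1‖ = 1.4142, so e_1 = (0.7071, -0.7071).
e_1·a_2 = 0.7071·(-2) + (-0.7071)·4 = -4.2426.
u_2 = a_2 + 4.2426·e_1 = (1.0000, 1.0000).
‖u_2‖ = 1.4142, so e_2 = (0.7071, 0.7071).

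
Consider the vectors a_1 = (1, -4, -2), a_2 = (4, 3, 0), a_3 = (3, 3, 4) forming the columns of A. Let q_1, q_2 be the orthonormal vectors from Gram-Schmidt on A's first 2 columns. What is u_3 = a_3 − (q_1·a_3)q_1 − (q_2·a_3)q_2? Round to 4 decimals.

u_3 = (0.9111, -1.2148, 2.8850)

a_1 = (1, -4, -2); ‖a_1‖ = 4.5826, so q_1 = (0.2182, -0.8729, -0.4364).
q_1·a_2 = 0.2182·4 + (-0.8729)·3 + (-0.4364)·0 = -1.7457.
u_2 = a_2 + 1.7457·q_1 = (4.3810, 1.4762, -0.7619).
‖u_2‖ = 4.6853, so q_2 = (0.9350, 0.3151, -0.1626).
q_1·a_3 = 0.2182·3 + (-0.8729)·3 + (-0.4364)·4 = -3.7097; q_2·a_3 = 0.9350·3 + 0.3151·3 + (-0.1626)·4 = 3.0998.
u_3 = a_3 + 3.7097·q_1 − 3.0998·q_2 = (0.9111, -1.2148, 2.8850).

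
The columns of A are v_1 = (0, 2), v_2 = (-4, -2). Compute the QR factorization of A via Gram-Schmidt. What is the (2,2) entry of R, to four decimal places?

v_1 = (0, 2); ‖v_1‖ = 2.0000, so q_1 = (0.0000, 1.0000).
q_1·v_2 = 0.0000·(-4) + 1.0000·(-2) = -2.0000.
u_2 = v_2 + 2.0000·q_1 = (-4.0000, 0.0000).
r_{22} = ‖u_2‖ = 4.0000.

r_{22} = 4.0000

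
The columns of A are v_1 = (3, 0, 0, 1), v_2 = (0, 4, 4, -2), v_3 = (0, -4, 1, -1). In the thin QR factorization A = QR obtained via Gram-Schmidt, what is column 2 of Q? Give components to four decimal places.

e_2 = (0.1006, 0.6704, 0.6704, -0.3017)

v_1 = (3, 0, 0, 1); ‖v_1‖ = 3.1623, so e_1 = (0.9487, 0.0000, 0.0000, 0.3162).
e_1·v_2 = 0.9487·0 + 0.0000·4 + 0.0000·4 + 0.3162·(-2) = -0.6325.
u_2 = v_2 + 0.6325·e_1 = (0.6000, 4.0000, 4.0000, -1.8000).
‖u_2‖ = 5.9666, so e_2 = (0.1006, 0.6704, 0.6704, -0.3017).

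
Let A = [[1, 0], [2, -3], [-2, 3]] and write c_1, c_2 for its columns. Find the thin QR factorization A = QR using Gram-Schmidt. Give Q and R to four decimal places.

q_1 = c_1/‖c_1‖ = (1, 2, -2)/3.0000 = (0.3333, 0.6667, -0.6667).
r_{12} = q_1·c_2 = -4.0000.
u_2 = c_2 + 4.0000·q_1 = (1.3333, -0.3333, 0.3333).
‖u_2‖ = 1.4142, so q_2 = (0.9428, -0.2357, 0.2357).

Q = [[0.3333, 0.9428], [0.6667, -0.2357], [-0.6667, 0.2357]], R = [[3.0000, -4.0000], [0.0000, 1.4142]]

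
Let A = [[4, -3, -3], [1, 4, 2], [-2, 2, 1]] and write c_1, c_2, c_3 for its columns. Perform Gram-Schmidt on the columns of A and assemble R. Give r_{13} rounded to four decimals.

q_1 = c_1/‖c_1‖ = (4, 1, -2)/4.5826 = (0.8729, 0.2182, -0.4364).
r_{13} = q_1·c_3 = -2.6186.

r_{13} = -2.6186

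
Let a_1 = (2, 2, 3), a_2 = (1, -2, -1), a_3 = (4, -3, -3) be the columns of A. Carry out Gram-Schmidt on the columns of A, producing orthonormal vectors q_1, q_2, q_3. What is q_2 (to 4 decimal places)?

q_2 = (0.7463, -0.6633, -0.0553)

a_1 = (2, 2, 3); ‖a_1‖ = 4.1231, so q_1 = (0.4851, 0.4851, 0.7276).
q_1·a_2 = 0.4851·1 + 0.4851·(-2) + 0.7276·(-1) = -1.2127.
u_2 = a_2 + 1.2127·q_1 = (1.5882, -1.4118, -0.1176).
‖u_2‖ = 2.1282, so q_2 = (0.7463, -0.6633, -0.0553).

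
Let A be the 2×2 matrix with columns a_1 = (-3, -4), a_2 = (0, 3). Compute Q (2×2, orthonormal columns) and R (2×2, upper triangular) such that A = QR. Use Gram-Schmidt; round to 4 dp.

Q = [[-0.6000, -0.8000], [-0.8000, 0.6000]], R = [[5.0000, -2.4000], [0.0000, 1.8000]]

e_1 = a_1/‖a_1‖ = (-3, -4)/5.0000 = (-0.6000, -0.8000).
r_{12} = e_1·a_2 = -2.4000.
u_2 = a_2 + 2.4000·e_1 = (-1.4400, 1.0800).
‖u_2‖ = 1.8000, so e_2 = (-0.8000, 0.6000).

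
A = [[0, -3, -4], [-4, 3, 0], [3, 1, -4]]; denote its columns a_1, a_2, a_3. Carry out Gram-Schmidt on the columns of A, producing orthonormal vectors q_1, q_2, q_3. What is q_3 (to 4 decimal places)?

q_3 = (-0.6549, -0.4534, -0.6046)

a_1 = (0, -4, 3); ‖a_1‖ = 5.0000, so q_1 = (0.0000, -0.8000, 0.6000).
q_1·a_2 = 0.0000·(-3) + (-0.8000)·3 + 0.6000·1 = -1.8000.
u_2 = a_2 + 1.8000·q_1 = (-3.0000, 1.5600, 2.0800).
‖u_2‖ = 3.9699, so q_2 = (-0.7557, 0.3930, 0.5239).
q_1·a_3 = 0.0000·(-4) + (-0.8000)·0 + 0.6000·(-4) = -2.4000; q_2·a_3 = (-0.7557)·(-4) + 0.3930·0 + 0.5239·(-4) = 0.9270.
u_3 = a_3 + 2.4000·q_1 − 0.9270·q_2 = (-3.2995, -2.2843, -3.0457).
‖u_3‖ = 5.0379, so q_3 = (-0.6549, -0.4534, -0.6046).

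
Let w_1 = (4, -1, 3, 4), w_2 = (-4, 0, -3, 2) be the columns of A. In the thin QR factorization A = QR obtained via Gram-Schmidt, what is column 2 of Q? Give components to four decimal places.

w_1 = (4, -1, 3, 4); ‖w_1‖ = 6.4807, so e_1 = (0.6172, -0.1543, 0.4629, 0.6172).
e_1·w_2 = 0.6172·(-4) + (-0.1543)·0 + 0.4629·(-3) + 0.6172·2 = -2.6232.
u_2 = w_2 + 2.6232·e_1 = (-2.3810, -0.4048, -1.7857, 3.6190).
‖u_2‖ = 4.7031, so e_2 = (-0.5063, -0.0861, -0.3797, 0.7695).

e_2 = (-0.5063, -0.0861, -0.3797, 0.7695)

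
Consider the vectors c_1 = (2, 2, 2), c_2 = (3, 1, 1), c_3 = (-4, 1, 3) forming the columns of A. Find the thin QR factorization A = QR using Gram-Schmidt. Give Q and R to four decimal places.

Q = [[0.5774, 0.8165, 0.0000], [0.5774, -0.4082, -0.7071], [0.5774, -0.4082, 0.7071]], R = [[3.4641, 2.8868, 0.0000], [0.0000, 1.6330, -4.8990], [0.0000, 0.0000, 1.4142]]

c_1 = (2, 2, 2); ‖c_1‖ = 3.4641, so q_1 = (0.5774, 0.5774, 0.5774).
q_1·c_2 = 0.5774·3 + 0.5774·1 + 0.5774·1 = 2.8868.
u_2 = c_2 − 2.8868·q_1 = (1.3333, -0.6667, -0.6667).
‖u_2‖ = 1.6330, so q_2 = (0.8165, -0.4082, -0.4082).
q_1·c_3 = 0.5774·(-4) + 0.5774·1 + 0.5774·3 = 0.0000; q_2·c_3 = 0.8165·(-4) + (-0.4082)·1 + (-0.4082)·3 = -4.8990.
u_3 = c_3 + 0.0000·q_1 + 4.8990·q_2 = (0.0000, -1.0000, 1.0000).
‖u_3‖ = 1.4142, so q_3 = (0.0000, -0.7071, 0.7071).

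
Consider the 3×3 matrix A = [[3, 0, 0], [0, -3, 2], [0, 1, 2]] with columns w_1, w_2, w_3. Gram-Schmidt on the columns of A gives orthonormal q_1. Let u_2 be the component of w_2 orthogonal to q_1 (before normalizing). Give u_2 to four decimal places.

u_2 = (0.0000, -3.0000, 1.0000)

w_1 = (3, 0, 0); ‖w_1‖ = 3.0000, so q_1 = (1.0000, 0.0000, 0.0000).
q_1·w_2 = 1.0000·0 + 0.0000·(-3) + 0.0000·1 = 0.0000.
u_2 = w_2 + 0.0000·q_1 = (0.0000, -3.0000, 1.0000).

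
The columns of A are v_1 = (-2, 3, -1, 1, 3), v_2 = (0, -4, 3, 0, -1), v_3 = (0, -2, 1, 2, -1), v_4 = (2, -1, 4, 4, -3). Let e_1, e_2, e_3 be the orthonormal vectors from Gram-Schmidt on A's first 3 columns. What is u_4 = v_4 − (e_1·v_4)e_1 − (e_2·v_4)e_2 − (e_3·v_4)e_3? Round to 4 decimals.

u_4 = (1.4072, 2.2784, 2.8443, 0.5659, -0.5808)

e_1 = v_1/‖v_1‖ = (-2, 3, -1, 1, 3)/4.8990 = (-0.4082, 0.6124, -0.2041, 0.2041, 0.6124).
r_{12} = e_1·v_2 = -3.6742.
u_2 = v_2 + 3.6742·e_1 = (-1.5000, -1.7500, 2.2500, 0.7500, 1.2500).
‖u_2‖ = 3.5355, so e_2 = (-0.4243, -0.4950, 0.6364, 0.2121, 0.3536).
r_{13} = e_1·v_3 = -1.6330; r_{23} = e_2·v_3 = 1.6971.
u_3 = v_3 + 1.6330·e_1 − 1.6971·e_2 = (0.0533, -0.1600, -0.4133, 1.9733, -0.6000).
‖u_3‖ = 2.1103, so e_3 = (0.0253, -0.0758, -0.1959, 0.9351, -0.2843).
r_{14} = e_1·v_4 = -3.2660; r_{24} = e_2·v_4 = 1.9799; r_{34} = e_3·v_4 = 3.9363.
u_4 = v_4 + 3.2660·e_1 − 1.9799·e_2 − 3.9363·e_3 = (1.4072, 2.2784, 2.8443, 0.5659, -0.5808).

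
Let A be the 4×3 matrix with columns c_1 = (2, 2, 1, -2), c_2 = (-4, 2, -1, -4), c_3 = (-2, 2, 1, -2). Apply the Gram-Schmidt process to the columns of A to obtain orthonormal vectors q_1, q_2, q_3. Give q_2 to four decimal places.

q_2 = (-0.7404, 0.2553, -0.2043, -0.5872)

q_1 = c_1/‖c_1‖ = (2, 2, 1, -2)/3.6056 = (0.5547, 0.5547, 0.2774, -0.5547).
r_{12} = q_1·c_2 = 0.8321.
u_2 = c_2 − 0.8321·q_1 = (-4.4615, 1.5385, -1.2308, -3.5385).
‖u_2‖ = 6.0256, so q_2 = (-0.7404, 0.2553, -0.2043, -0.5872).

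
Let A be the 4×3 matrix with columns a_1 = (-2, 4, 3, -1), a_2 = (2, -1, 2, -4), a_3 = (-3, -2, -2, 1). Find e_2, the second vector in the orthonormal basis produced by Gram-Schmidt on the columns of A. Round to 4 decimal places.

e_2 = (0.4278, -0.2540, 0.3610, -0.7888)

e_1 = a_1/‖a_1‖ = (-2, 4, 3, -1)/5.4772 = (-0.3651, 0.7303, 0.5477, -0.1826).
r_{12} = e_1·a_2 = 0.3651.
u_2 = a_2 − 0.3651·e_1 = (2.1333, -1.2667, 1.8000, -3.9333).
‖u_2‖ = 4.9866, so e_2 = (0.4278, -0.2540, 0.3610, -0.7888).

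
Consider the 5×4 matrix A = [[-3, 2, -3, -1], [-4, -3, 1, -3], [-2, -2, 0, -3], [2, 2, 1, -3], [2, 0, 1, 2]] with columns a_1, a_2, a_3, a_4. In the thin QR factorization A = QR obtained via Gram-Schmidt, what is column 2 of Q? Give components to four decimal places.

a_1 = (-3, -4, -2, 2, 2); ‖a_1‖ = 6.0828, so e_1 = (-0.4932, -0.6576, -0.3288, 0.3288, 0.3288).
e_1·a_2 = (-0.4932)·2 + (-0.6576)·(-3) + (-0.3288)·(-2) + 0.3288·2 + 0.3288·0 = 2.3016.
u_2 = a_2 − 2.3016·e_1 = (3.1351, -1.4865, -1.2432, 1.2432, -0.7568).
‖u_2‖ = 3.9627, so e_2 = (0.7912, -0.3751, -0.3137, 0.3137, -0.1910).

e_2 = (0.7912, -0.3751, -0.3137, 0.3137, -0.1910)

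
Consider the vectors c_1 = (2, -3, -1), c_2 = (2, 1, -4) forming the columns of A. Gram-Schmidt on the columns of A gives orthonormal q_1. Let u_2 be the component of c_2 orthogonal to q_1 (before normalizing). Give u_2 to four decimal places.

u_2 = (1.2857, 2.0714, -3.6429)

q_1 = c_1/‖c_1‖ = (2, -3, -1)/3.7417 = (0.5345, -0.8018, -0.2673).
r_{12} = q_1·c_2 = 1.3363.
u_2 = c_2 − 1.3363·q_1 = (1.2857, 2.0714, -3.6429).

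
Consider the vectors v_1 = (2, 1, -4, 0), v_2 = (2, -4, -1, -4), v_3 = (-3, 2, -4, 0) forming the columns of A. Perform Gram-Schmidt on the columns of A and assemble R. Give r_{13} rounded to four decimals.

r_{13} = 2.6186

v_1 = (2, 1, -4, 0); ‖v_1‖ = 4.5826, so e_1 = (0.4364, 0.2182, -0.8729, 0.0000).
r_{13} = e_1·v_3 = 2.6186.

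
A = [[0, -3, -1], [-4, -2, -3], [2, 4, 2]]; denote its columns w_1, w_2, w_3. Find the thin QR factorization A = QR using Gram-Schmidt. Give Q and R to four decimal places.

Q = [[0.0000, -0.7454, -0.6667], [-0.8944, 0.2981, -0.3333], [0.4472, 0.5963, -0.6667]], R = [[4.4721, 3.5777, 3.5777], [0.0000, 4.0249, 1.0435], [0.0000, 0.0000, 0.3333]]

q_1 = w_1/‖w_1‖ = (0, -4, 2)/4.4721 = (0.0000, -0.8944, 0.4472).
r_{12} = q_1·w_2 = 3.5777.
u_2 = w_2 − 3.5777·q_1 = (-3.0000, 1.2000, 2.4000).
‖u_2‖ = 4.0249, so q_2 = (-0.7454, 0.2981, 0.5963).
r_{13} = q_1·w_3 = 3.5777; r_{23} = q_2·w_3 = 1.0435.
u_3 = w_3 − 3.5777·q_1 − 1.0435·q_2 = (-0.2222, -0.1111, -0.2222).
‖u_3‖ = 0.3333, so q_3 = (-0.6667, -0.3333, -0.6667).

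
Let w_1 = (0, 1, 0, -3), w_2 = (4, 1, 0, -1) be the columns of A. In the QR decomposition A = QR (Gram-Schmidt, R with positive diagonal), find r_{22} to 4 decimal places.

r_{22} = 4.0497

w_1 = (0, 1, 0, -3); ‖w_1‖ = 3.1623, so q_1 = (0.0000, 0.3162, 0.0000, -0.9487).
q_1·w_2 = 0.0000·4 + 0.3162·1 + 0.0000·0 + (-0.9487)·(-1) = 1.2649.
u_2 = w_2 − 1.2649·q_1 = (4.0000, 0.6000, 0.0000, 0.2000).
r_{22} = ‖u_2‖ = 4.0497.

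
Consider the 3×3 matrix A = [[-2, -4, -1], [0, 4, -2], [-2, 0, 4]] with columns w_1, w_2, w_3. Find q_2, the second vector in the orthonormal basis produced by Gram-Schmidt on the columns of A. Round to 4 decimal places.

q_1 = w_1/‖w_1‖ = (-2, 0, -2)/2.8284 = (-0.7071, 0.0000, -0.7071).
r_{12} = q_1·w_2 = 2.8284.
u_2 = w_2 − 2.8284·q_1 = (-2.0000, 4.0000, 2.0000).
‖u_2‖ = 4.8990, so q_2 = (-0.4082, 0.8165, 0.4082).

q_2 = (-0.4082, 0.8165, 0.4082)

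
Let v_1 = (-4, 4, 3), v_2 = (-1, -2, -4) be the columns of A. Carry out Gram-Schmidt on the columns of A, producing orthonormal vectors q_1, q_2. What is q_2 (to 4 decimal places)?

q_2 = (-0.6667, -0.1143, -0.7365)

v_1 = (-4, 4, 3); ‖v_1‖ = 6.4031, so q_1 = (-0.6247, 0.6247, 0.4685).
q_1·v_2 = (-0.6247)·(-1) + 0.6247·(-2) + 0.4685·(-4) = -2.4988.
u_2 = v_2 + 2.4988·q_1 = (-2.5610, -0.4390, -2.8293).
‖u_2‖ = 3.8414, so q_2 = (-0.6667, -0.1143, -0.7365).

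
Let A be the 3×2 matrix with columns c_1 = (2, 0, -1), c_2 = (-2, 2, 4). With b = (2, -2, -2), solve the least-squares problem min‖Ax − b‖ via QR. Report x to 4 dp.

x = (0.2857, -0.5714)

c_1 = (2, 0, -1); ‖c_1‖ = 2.2361, so e_1 = (0.8944, 0.0000, -0.4472).
e_1·c_2 = 0.8944·(-2) + 0.0000·2 + (-0.4472)·4 = -3.5777.
u_2 = c_2 + 3.5777·e_1 = (1.2000, 2.0000, 2.4000).
‖u_2‖ = 3.3466, so e_2 = (0.3586, 0.5976, 0.7171).
Qᵀb = (2.6833, -1.9124).
Back-substitute: x_2 = -1.9124/3.3466 = -0.5714.
x_1 = (2.6833 + 3.5777·(-0.5714))/2.2361 = 0.2857.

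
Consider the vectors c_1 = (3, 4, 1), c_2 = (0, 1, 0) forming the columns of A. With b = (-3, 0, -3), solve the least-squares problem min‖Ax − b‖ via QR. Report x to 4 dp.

x = (-1.2000, 4.8000)

e_1 = c_1/‖c_1‖ = (3, 4, 1)/5.0990 = (0.5883, 0.7845, 0.1961).
r_{12} = e_1·c_2 = 0.7845.
u_2 = c_2 − 0.7845·e_1 = (-0.4615, 0.3846, -0.1538).
‖u_2‖ = 0.6202, so e_2 = (-0.7442, 0.6202, -0.2481).
Qᵀb = (-2.3534, 2.9768).
Back-substitute: x_2 = 2.9768/0.6202 = 4.8000.
x_1 = (-2.3534 − 0.7845·4.8000)/5.0990 = -1.2000.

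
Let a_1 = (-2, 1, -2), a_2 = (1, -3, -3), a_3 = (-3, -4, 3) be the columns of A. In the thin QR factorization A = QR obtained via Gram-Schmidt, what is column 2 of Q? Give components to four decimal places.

e_2 = (0.2812, -0.7158, -0.6391)

a_1 = (-2, 1, -2); ‖a_1‖ = 3.0000, so e_1 = (-0.6667, 0.3333, -0.6667).
e_1·a_2 = (-0.6667)·1 + 0.3333·(-3) + (-0.6667)·(-3) = 0.3333.
u_2 = a_2 − 0.3333·e_1 = (1.2222, -3.1111, -2.7778).
‖u_2‖ = 4.3461, so e_2 = (0.2812, -0.7158, -0.6391).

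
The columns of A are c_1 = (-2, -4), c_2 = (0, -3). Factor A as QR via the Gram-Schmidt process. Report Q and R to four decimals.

Q = [[-0.4472, 0.8944], [-0.8944, -0.4472]], R = [[4.4721, 2.6833], [0.0000, 1.3416]]

q_1 = c_1/‖c_1‖ = (-2, -4)/4.4721 = (-0.4472, -0.8944).
r_{12} = q_1·c_2 = 2.6833.
u_2 = c_2 − 2.6833·q_1 = (1.2000, -0.6000).
‖u_2‖ = 1.3416, so q_2 = (0.8944, -0.4472).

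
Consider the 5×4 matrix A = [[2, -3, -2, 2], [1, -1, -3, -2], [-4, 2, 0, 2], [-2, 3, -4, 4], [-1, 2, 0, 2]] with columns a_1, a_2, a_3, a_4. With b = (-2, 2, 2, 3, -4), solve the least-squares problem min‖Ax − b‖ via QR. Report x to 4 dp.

x = (-1.1992, -0.2886, -0.8761, -0.8386)

a_1 = (2, 1, -4, -2, -1); ‖a_1‖ = 5.0990, so e_1 = (0.3922, 0.1961, -0.7845, -0.3922, -0.1961).
e_1·a_2 = 0.3922·(-3) + 0.1961·(-1) + (-0.7845)·2 + (-0.3922)·3 + (-0.1961)·2 = -4.5107.
u_2 = a_2 + 4.5107·e_1 = (-1.2308, -0.1154, -1.5385, 1.2308, 1.1154).
‖u_2‖ = 2.5795, so e_2 = (-0.4771, -0.0447, -0.5964, 0.4771, 0.4324).
e_1·a_3 = 0.3922·(-2) + 0.1961·(-3) + (-0.7845)·0 + (-0.3922)·(-4) + (-0.1961)·0 = 0.1961; e_2·a_3 = (-0.4771)·(-2) + (-0.0447)·(-3) + (-0.5964)·0 + 0.4771·(-4) + 0.4324·0 = -0.8201.
u_3 = a_3 − 0.1961·e_1 + 0.8201·e_2 = (-2.4682, -3.0751, -0.3353, -3.5318, 0.3931).
‖u_3‖ = 5.3187, so e_3 = (-0.4641, -0.5782, -0.0630, -0.6640, 0.0739).
e_1·a_4 = 0.3922·2 + 0.1961·(-2) + (-0.7845)·2 + (-0.3922)·4 + (-0.1961)·2 = -3.1379; e_2·a_4 = (-0.4771)·2 + (-0.0447)·(-2) + (-0.5964)·2 + 0.4771·4 + 0.4324·2 = 0.7157; e_3·a_4 = (-0.4641)·2 + (-0.5782)·(-2) + (-0.0630)·2 + (-0.6640)·4 + 0.0739·2 = -2.4061.
u_4 = a_4 + 3.1379·e_1 − 0.7157·e_2 + 2.4061·e_3 = (2.4557, -2.7438, -0.1864, 0.8300, 1.2530).
‖u_4‖ = 3.9815, so e_4 = (0.6168, -0.6891, -0.0468, 0.2085, 0.3147).
Qᵀb = (-2.3534, -0.6262, -2.6420, -3.3388).
Back-substitute: x_4 = -3.3388/3.9815 = -0.8386.
x_3 = (-2.6420 + 2.4061·(-0.8386))/5.3187 = -0.8761.
x_2 = (-0.6262 + 0.8201·(-0.8761) − 0.7157·(-0.8386))/2.5795 = -0.2886.
x_1 = (-2.3534 + 4.5107·(-0.2886) − 0.1961·(-0.8761) + 3.1379·(-0.8386))/5.0990 = -1.1992.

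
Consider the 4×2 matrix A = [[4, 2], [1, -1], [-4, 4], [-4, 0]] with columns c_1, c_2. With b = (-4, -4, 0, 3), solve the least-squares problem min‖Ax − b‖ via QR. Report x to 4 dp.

e_1 = c_1/‖c_1‖ = (4, 1, -4, -4)/7.0000 = (0.5714, 0.1429, -0.5714, -0.5714).
r_{12} = e_1·c_2 = -1.2857.
u_2 = c_2 + 1.2857·e_1 = (2.7347, -0.8163, 3.2653, -0.7347).
‖u_2‖ = 4.3985, so e_2 = (0.6217, -0.1856, 0.7424, -0.1670).
Qᵀb = (-4.5714, -2.2457).
Back-substitute: x_2 = -2.2457/4.3985 = -0.5105.
x_1 = (-4.5714 + 1.2857·(-0.5105))/7.0000 = -0.7468.

x = (-0.7468, -0.5105)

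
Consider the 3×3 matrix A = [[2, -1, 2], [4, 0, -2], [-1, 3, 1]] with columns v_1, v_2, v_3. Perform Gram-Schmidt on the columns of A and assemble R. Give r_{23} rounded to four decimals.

r_{23} = -0.0642

q_1 = v_1/‖v_1‖ = (2, 4, -1)/4.5826 = (0.4364, 0.8729, -0.2182).
r_{12} = q_1·v_2 = -1.0911.
u_2 = v_2 + 1.0911·q_1 = (-0.5238, 0.9524, 2.7619).
‖u_2‖ = 2.9681, so q_2 = (-0.1765, 0.3209, 0.9305).
r_{23} = q_2·v_3 = -0.0642.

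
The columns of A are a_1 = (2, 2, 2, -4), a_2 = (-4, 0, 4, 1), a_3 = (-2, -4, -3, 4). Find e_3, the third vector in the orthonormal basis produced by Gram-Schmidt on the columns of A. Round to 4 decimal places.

e_3 = (-0.0739, -0.8845, 0.0408, -0.4588)

e_1 = a_1/‖a_1‖ = (2, 2, 2, -4)/5.2915 = (0.3780, 0.3780, 0.3780, -0.7559).
r_{12} = e_1·a_2 = -0.7559.
u_2 = a_2 + 0.7559·e_1 = (-3.7143, 0.2857, 4.2857, 0.4286).
‖u_2‖ = 5.6946, so e_2 = (-0.6522, 0.0502, 0.7526, 0.0753).
r_{13} = e_1·a_3 = -6.4254; r_{23} = e_2·a_3 = -0.8529.
u_3 = a_3 + 6.4254·e_1 + 0.8529·e_2 = (-0.1278, -1.5286, 0.0705, -0.7930).
‖u_3‖ = 1.7282, so e_3 = (-0.0739, -0.8845, 0.0408, -0.4588).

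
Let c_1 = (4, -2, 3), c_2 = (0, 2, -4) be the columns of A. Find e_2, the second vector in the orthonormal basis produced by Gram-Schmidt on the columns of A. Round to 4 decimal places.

e_2 = (0.6603, 0.2682, -0.7015)

c_1 = (4, -2, 3); ‖c_1‖ = 5.3852, so e_1 = (0.7428, -0.3714, 0.5571).
e_1·c_2 = 0.7428·0 + (-0.3714)·2 + 0.5571·(-4) = -2.9711.
u_2 = c_2 + 2.9711·e_1 = (2.2069, 0.8966, -2.3448).
‖u_2‖ = 3.3425, so e_2 = (0.6603, 0.2682, -0.7015).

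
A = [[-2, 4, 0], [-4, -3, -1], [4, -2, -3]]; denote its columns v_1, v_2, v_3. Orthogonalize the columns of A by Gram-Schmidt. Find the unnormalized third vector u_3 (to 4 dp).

q_1 = v_1/‖v_1‖ = (-2, -4, 4)/6.0000 = (-0.3333, -0.6667, 0.6667).
r_{12} = q_1·v_2 = -0.6667.
u_2 = v_2 + 0.6667·q_1 = (3.7778, -3.4444, -1.5556).
‖u_2‖ = 5.3437, so q_2 = (0.7070, -0.6446, -0.2911).
r_{13} = q_1·v_3 = -1.3333; r_{23} = q_2·v_3 = 1.5179.
u_3 = v_3 + 1.3333·q_1 − 1.5179·q_2 = (-1.5175, -0.9105, -1.6693).

u_3 = (-1.5175, -0.9105, -1.6693)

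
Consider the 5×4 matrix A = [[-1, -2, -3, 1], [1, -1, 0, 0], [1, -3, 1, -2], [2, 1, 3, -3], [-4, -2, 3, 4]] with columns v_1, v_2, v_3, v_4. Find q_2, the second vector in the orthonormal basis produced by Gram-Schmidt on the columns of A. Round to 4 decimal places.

q_1 = v_1/‖v_1‖ = (-1, 1, 1, 2, -4)/4.7958 = (-0.2085, 0.2085, 0.2085, 0.4170, -0.8341).
r_{12} = q_1·v_2 = 1.6681.
u_2 = v_2 − 1.6681·q_1 = (-1.6522, -1.3478, -3.3478, 0.3043, -0.6087).
‖u_2‖ = 4.0271, so q_2 = (-0.4103, -0.3347, -0.8313, 0.0756, -0.1512).

q_2 = (-0.4103, -0.3347, -0.8313, 0.0756, -0.1512)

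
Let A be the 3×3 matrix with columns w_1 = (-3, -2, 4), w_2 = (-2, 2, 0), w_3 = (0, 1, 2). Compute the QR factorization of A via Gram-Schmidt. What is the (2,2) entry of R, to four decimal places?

r_{22} = 2.8039

w_1 = (-3, -2, 4); ‖w_1‖ = 5.3852, so q_1 = (-0.5571, -0.3714, 0.7428).
q_1·w_2 = (-0.5571)·(-2) + (-0.3714)·2 + 0.7428·0 = 0.3714.
u_2 = w_2 − 0.3714·q_1 = (-1.7931, 2.1379, -0.2759).
r_{22} = ‖u_2‖ = 2.8039.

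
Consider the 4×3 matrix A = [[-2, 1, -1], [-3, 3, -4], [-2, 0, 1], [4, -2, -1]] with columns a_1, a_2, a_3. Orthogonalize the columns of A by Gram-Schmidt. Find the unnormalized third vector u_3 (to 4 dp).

q_1 = a_1/‖a_1‖ = (-2, -3, -2, 4)/5.7446 = (-0.3482, -0.5222, -0.3482, 0.6963).
r_{12} = q_1·a_2 = -3.3075.
u_2 = a_2 + 3.3075·q_1 = (-0.1515, 1.2727, -1.1515, 0.3030).
‖u_2‖ = 1.7495, so q_2 = (-0.0866, 0.7275, -0.6582, 0.1732).
r_{13} = q_1·a_3 = 1.3926; r_{23} = q_2·a_3 = -3.6548.
u_3 = a_3 − 1.3926·q_1 + 3.6548·q_2 = (-0.8317, -0.6139, -0.9208, -1.3366).

u_3 = (-0.8317, -0.6139, -0.9208, -1.3366)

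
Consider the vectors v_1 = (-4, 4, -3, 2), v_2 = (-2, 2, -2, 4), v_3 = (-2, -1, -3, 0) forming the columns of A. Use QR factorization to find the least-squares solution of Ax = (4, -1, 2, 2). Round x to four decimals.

v_1 = (-4, 4, -3, 2); ‖v_1‖ = 6.7082, so q_1 = (-0.5963, 0.5963, -0.4472, 0.2981).
q_1·v_2 = (-0.5963)·(-2) + 0.5963·2 + (-0.4472)·(-2) + 0.2981·4 = 4.4721.
u_2 = v_2 − 4.4721·q_1 = (0.6667, -0.6667, 0.0000, 2.6667).
‖u_2‖ = 2.8284, so q_2 = (0.2357, -0.2357, 0.0000, 0.9428).
q_1·v_3 = (-0.5963)·(-2) + 0.5963·(-1) + (-0.4472)·(-3) + 0.2981·0 = 1.9379; q_2·v_3 = 0.2357·(-2) + (-0.2357)·(-1) + 0.0000·(-3) + 0.9428·0 = -0.2357.
u_3 = v_3 − 1.9379·q_1 + 0.2357·q_2 = (-0.7889, -2.2111, -2.1333, -0.3556).
‖u_3‖ = 3.1920, so q_3 = (-0.2471, -0.6927, -0.6683, -0.1114).
Qᵀb = (-3.2796, 3.0641, -1.8553).
Back-substitute: x_3 = -1.8553/3.1920 = -0.5812.
x_2 = (3.0641 + 0.2357·(-0.5812))/2.8284 = 1.0349.
x_1 = (-3.2796 − 4.4721·1.0349 − 1.9379·(-0.5812))/6.7082 = -1.0109.

x = (-1.0109, 1.0349, -0.5812)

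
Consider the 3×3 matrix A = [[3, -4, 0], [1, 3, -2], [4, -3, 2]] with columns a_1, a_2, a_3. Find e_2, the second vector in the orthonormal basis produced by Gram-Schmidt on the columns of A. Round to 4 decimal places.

e_2 = (-0.3820, 0.9225, 0.0559)

a_1 = (3, 1, 4); ‖a_1‖ = 5.0990, so e_1 = (0.5883, 0.1961, 0.7845).
e_1·a_2 = 0.5883·(-4) + 0.1961·3 + 0.7845·(-3) = -4.1184.
u_2 = a_2 + 4.1184·e_1 = (-1.5769, 3.8077, 0.2308).
‖u_2‖ = 4.1278, so e_2 = (-0.3820, 0.9225, 0.0559).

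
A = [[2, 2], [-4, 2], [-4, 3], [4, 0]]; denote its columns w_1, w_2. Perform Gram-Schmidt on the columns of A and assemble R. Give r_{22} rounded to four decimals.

r_{22} = 3.4752

w_1 = (2, -4, -4, 4); ‖w_1‖ = 7.2111, so q_1 = (0.2774, -0.5547, -0.5547, 0.5547).
q_1·w_2 = 0.2774·2 + (-0.5547)·2 + (-0.5547)·3 + 0.5547·0 = -2.2188.
u_2 = w_2 + 2.2188·q_1 = (2.6154, 0.7692, 1.7692, 1.2308).
r_{22} = ‖u_2‖ = 3.4752.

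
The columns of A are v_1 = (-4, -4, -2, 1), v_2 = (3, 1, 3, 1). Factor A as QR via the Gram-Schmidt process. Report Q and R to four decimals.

v_1 = (-4, -4, -2, 1); ‖v_1‖ = 6.0828, so q_1 = (-0.6576, -0.6576, -0.3288, 0.1644).
q_1·v_2 = (-0.6576)·3 + (-0.6576)·1 + (-0.3288)·3 + 0.1644·1 = -3.4524.
u_2 = v_2 + 3.4524·q_1 = (0.7297, -1.2703, 1.8649, 1.5676).
‖u_2‖ = 2.8427, so q_2 = (0.2567, -0.4468, 0.6560, 0.5514).

Q = [[-0.6576, 0.2567], [-0.6576, -0.4468], [-0.3288, 0.6560], [0.1644, 0.5514]], R = [[6.0828, -3.4524], [0.0000, 2.8427]]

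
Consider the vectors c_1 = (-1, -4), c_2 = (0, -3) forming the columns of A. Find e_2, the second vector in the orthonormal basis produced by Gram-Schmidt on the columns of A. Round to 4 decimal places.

c_1 = (-1, -4); ‖c_1‖ = 4.1231, so e_1 = (-0.2425, -0.9701).
e_1·c_2 = (-0.2425)·0 + (-0.9701)·(-3) = 2.9104.
u_2 = c_2 − 2.9104·e_1 = (0.7059, -0.1765).
‖u_2‖ = 0.7276, so e_2 = (0.9701, -0.2425).

e_2 = (0.9701, -0.2425)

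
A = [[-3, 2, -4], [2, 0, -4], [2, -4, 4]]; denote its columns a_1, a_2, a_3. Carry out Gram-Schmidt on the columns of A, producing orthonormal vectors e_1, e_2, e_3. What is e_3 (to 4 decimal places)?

e_1 = a_1/‖a_1‖ = (-3, 2, 2)/4.1231 = (-0.7276, 0.4851, 0.4851).
r_{12} = e_1·a_2 = -3.3955.
u_2 = a_2 + 3.3955·e_1 = (-0.4706, 1.6471, -2.3529).
‖u_2‖ = 2.9104, so e_2 = (-0.1617, 0.5659, -0.8085).
r_{13} = e_1·a_3 = 2.9104; r_{23} = e_2·a_3 = -4.8507.
u_3 = a_3 − 2.9104·e_1 + 4.8507·e_2 = (-2.6667, -2.6667, -1.3333).
‖u_3‖ = 4.0000, so e_3 = (-0.6667, -0.6667, -0.3333).

e_3 = (-0.6667, -0.6667, -0.3333)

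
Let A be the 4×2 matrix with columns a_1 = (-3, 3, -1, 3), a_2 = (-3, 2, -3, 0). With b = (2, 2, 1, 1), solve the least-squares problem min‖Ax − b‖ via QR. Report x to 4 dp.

q_1 = a_1/‖a_1‖ = (-3, 3, -1, 3)/5.2915 = (-0.5669, 0.5669, -0.1890, 0.5669).
r_{12} = q_1·a_2 = 3.4017.
u_2 = a_2 − 3.4017·q_1 = (-1.0714, 0.0714, -2.3571, -1.9286).
‖u_2‖ = 3.2293, so q_2 = (-0.3318, 0.0221, -0.7299, -0.5972).
Qᵀb = (0.3780, -1.9464).
Back-substitute: x_2 = -1.9464/3.2293 = -0.6027.
x_1 = (0.3780 − 3.4017·(-0.6027))/5.2915 = 0.4589.

x = (0.4589, -0.6027)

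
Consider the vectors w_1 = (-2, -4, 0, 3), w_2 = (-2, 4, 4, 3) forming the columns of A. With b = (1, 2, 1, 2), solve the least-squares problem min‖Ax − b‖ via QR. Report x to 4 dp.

w_1 = (-2, -4, 0, 3); ‖w_1‖ = 5.3852, so q_1 = (-0.3714, -0.7428, 0.0000, 0.5571).
q_1·w_2 = (-0.3714)·(-2) + (-0.7428)·4 + 0.0000·4 + 0.5571·3 = -0.5571.
u_2 = w_2 + 0.5571·q_1 = (-2.2069, 3.5862, 4.0000, 3.3103).
‖u_2‖ = 6.6850, so q_2 = (-0.3301, 0.5365, 0.5984, 0.4952).
Qᵀb = (-0.7428, 2.3315).
Back-substitute: x_2 = 2.3315/6.6850 = 0.3488.
x_1 = (-0.7428 + 0.5571·0.3488)/5.3852 = -0.1019.

x = (-0.1019, 0.3488)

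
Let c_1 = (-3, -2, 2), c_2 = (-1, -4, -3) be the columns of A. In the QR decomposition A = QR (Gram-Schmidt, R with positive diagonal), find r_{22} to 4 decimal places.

r_{22} = 4.9527

q_1 = c_1/‖c_1‖ = (-3, -2, 2)/4.1231 = (-0.7276, -0.4851, 0.4851).
r_{12} = q_1·c_2 = 1.2127.
u_2 = c_2 − 1.2127·q_1 = (-0.1176, -3.4118, -3.5882).
r_{22} = ‖u_2‖ = 4.9527.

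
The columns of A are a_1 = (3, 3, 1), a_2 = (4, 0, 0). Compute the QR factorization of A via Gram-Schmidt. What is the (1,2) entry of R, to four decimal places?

a_1 = (3, 3, 1); ‖a_1‖ = 4.3589, so e_1 = (0.6882, 0.6882, 0.2294).
r_{12} = e_1·a_2 = 2.7530.

r_{12} = 2.7530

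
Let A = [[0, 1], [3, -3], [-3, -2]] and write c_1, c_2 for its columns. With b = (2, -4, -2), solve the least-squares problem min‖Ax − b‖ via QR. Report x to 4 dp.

x = (-0.1235, 1.2593)

q_1 = c_1/‖c_1‖ = (0, 3, -3)/4.2426 = (0.0000, 0.7071, -0.7071).
r_{12} = q_1·c_2 = -0.7071.
u_2 = c_2 + 0.7071·q_1 = (1.0000, -2.5000, -2.5000).
‖u_2‖ = 3.6742, so q_2 = (0.2722, -0.6804, -0.6804).
Qᵀb = (-1.4142, 4.6268).
Back-substitute: x_2 = 4.6268/3.6742 = 1.2593.
x_1 = (-1.4142 + 0.7071·1.2593)/4.2426 = -0.1235.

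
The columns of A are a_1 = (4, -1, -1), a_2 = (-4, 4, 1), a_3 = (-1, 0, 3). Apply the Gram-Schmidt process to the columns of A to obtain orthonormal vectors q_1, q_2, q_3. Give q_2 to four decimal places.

q_1 = a_1/‖a_1‖ = (4, -1, -1)/4.2426 = (0.9428, -0.2357, -0.2357).
r_{12} = q_1·a_2 = -4.9497.
u_2 = a_2 + 4.9497·q_1 = (0.6667, 2.8333, -0.1667).
‖u_2‖ = 2.9155, so q_2 = (0.2287, 0.9718, -0.0572).

q_2 = (0.2287, 0.9718, -0.0572)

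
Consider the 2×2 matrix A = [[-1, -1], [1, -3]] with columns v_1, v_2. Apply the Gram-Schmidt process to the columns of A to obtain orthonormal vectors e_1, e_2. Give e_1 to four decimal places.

e_1 = v_1/‖v_1‖ = (-1, 1)/1.4142 = (-0.7071, 0.7071).

e_1 = (-0.7071, 0.7071)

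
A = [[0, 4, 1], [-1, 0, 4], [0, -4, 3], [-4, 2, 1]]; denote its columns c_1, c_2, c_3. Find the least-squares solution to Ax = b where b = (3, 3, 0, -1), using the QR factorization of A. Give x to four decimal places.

c_1 = (0, -1, 0, -4); ‖c_1‖ = 4.1231, so e_1 = (0.0000, -0.2425, 0.0000, -0.9701).
e_1·c_2 = 0.0000·4 + (-0.2425)·0 + 0.0000·(-4) + (-0.9701)·2 = -1.9403.
u_2 = c_2 + 1.9403·e_1 = (4.0000, -0.4706, -4.0000, 0.1176).
‖u_2‖ = 5.6776, so e_2 = (0.7045, -0.0829, -0.7045, 0.0207).
e_1·c_3 = 0.0000·1 + (-0.2425)·4 + 0.0000·3 + (-0.9701)·1 = -1.9403; e_2·c_3 = 0.7045·1 + (-0.0829)·4 + (-0.7045)·3 + 0.0207·1 = -1.7199.
u_3 = c_3 + 1.9403·e_1 + 1.7199·e_2 = (2.2117, 3.3869, 1.7883, -0.8467).
‖u_3‖ = 4.5030, so e_3 = (0.4912, 0.7521, 0.3971, -0.1880).
Qᵀb = (0.2425, 1.8442, 3.9179).
Back-substitute: x_3 = 3.9179/4.5030 = 0.8701.
x_2 = (1.8442 + 1.7199·0.8701)/5.6776 = 0.5884.
x_1 = (0.2425 + 1.9403·0.5884 + 1.9403·0.8701)/4.1231 = 0.7451.

x = (0.7451, 0.5884, 0.8701)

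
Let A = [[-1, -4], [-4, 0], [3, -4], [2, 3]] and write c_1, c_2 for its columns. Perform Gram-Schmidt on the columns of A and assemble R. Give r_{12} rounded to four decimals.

r_{12} = -0.3651

e_1 = c_1/‖c_1‖ = (-1, -4, 3, 2)/5.4772 = (-0.1826, -0.7303, 0.5477, 0.3651).
r_{12} = e_1·c_2 = -0.3651.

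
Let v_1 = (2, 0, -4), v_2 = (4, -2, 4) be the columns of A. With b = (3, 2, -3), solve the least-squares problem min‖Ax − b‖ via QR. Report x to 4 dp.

x = (0.9390, 0.0976)

v_1 = (2, 0, -4); ‖v_1‖ = 4.4721, so q_1 = (0.4472, 0.0000, -0.8944).
q_1·v_2 = 0.4472·4 + 0.0000·(-2) + (-0.8944)·4 = -1.7889.
u_2 = v_2 + 1.7889·q_1 = (4.8000, -2.0000, 2.4000).
‖u_2‖ = 5.7271, so q_2 = (0.8381, -0.3492, 0.4191).
Qᵀb = (4.0249, 0.5587).
Back-substitute: x_2 = 0.5587/5.7271 = 0.0976.
x_1 = (4.0249 + 1.7889·0.0976)/4.4721 = 0.9390.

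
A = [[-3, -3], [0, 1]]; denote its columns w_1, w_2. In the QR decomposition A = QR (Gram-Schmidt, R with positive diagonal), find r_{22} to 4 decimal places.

r_{22} = 1.0000

q_1 = w_1/‖w_1‖ = (-3, 0)/3.0000 = (-1.0000, 0.0000).
r_{12} = q_1·w_2 = 3.0000.
u_2 = w_2 − 3.0000·q_1 = (0.0000, 1.0000).
r_{22} = ‖u_2‖ = 1.0000.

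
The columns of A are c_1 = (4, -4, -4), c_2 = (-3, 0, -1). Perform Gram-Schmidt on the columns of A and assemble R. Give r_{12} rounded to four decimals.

c_1 = (4, -4, -4); ‖c_1‖ = 6.9282, so e_1 = (0.5774, -0.5774, -0.5774).
r_{12} = e_1·c_2 = -1.1547.

r_{12} = -1.1547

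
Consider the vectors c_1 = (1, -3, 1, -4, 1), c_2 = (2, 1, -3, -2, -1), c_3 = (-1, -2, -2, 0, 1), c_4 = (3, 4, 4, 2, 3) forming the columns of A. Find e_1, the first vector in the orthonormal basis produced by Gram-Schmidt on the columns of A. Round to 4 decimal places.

c_1 = (1, -3, 1, -4, 1); ‖c_1‖ = 5.2915, so e_1 = (0.1890, -0.5669, 0.1890, -0.7559, 0.1890).

e_1 = (0.1890, -0.5669, 0.1890, -0.7559, 0.1890)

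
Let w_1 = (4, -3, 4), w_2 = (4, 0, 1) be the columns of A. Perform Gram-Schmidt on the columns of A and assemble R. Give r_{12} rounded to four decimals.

w_1 = (4, -3, 4); ‖w_1‖ = 6.4031, so q_1 = (0.6247, -0.4685, 0.6247).
r_{12} = q_1·w_2 = 3.1235.

r_{12} = 3.1235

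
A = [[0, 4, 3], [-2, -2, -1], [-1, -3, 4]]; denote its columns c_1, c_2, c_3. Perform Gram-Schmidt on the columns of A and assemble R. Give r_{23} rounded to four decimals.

c_1 = (0, -2, -1); ‖c_1‖ = 2.2361, so e_1 = (0.0000, -0.8944, -0.4472).
e_1·c_2 = 0.0000·4 + (-0.8944)·(-2) + (-0.4472)·(-3) = 3.1305.
u_2 = c_2 − 3.1305·e_1 = (4.0000, 0.8000, -1.6000).
‖u_2‖ = 4.3818, so e_2 = (0.9129, 0.1826, -0.3651).
r_{23} = e_2·c_3 = 1.0954.

r_{23} = 1.0954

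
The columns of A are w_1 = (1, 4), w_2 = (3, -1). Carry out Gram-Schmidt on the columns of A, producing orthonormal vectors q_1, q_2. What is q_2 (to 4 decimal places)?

q_2 = (0.9701, -0.2425)

w_1 = (1, 4); ‖w_1‖ = 4.1231, so q_1 = (0.2425, 0.9701).
q_1·w_2 = 0.2425·3 + 0.9701·(-1) = -0.2425.
u_2 = w_2 + 0.2425·q_1 = (3.0588, -0.7647).
‖u_2‖ = 3.1530, so q_2 = (0.9701, -0.2425).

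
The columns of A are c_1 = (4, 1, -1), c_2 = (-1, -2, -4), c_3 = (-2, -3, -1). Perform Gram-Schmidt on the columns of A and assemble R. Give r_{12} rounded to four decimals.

r_{12} = -0.4714

c_1 = (4, 1, -1); ‖c_1‖ = 4.2426, so e_1 = (0.9428, 0.2357, -0.2357).
r_{12} = e_1·c_2 = -0.4714.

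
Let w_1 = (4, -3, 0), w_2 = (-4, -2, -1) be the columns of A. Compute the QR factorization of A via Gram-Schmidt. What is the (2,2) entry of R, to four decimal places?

r_{22} = 4.1231

q_1 = w_1/‖w_1‖ = (4, -3, 0)/5.0000 = (0.8000, -0.6000, 0.0000).
r_{12} = q_1·w_2 = -2.0000.
u_2 = w_2 + 2.0000·q_1 = (-2.4000, -3.2000, -1.0000).
r_{22} = ‖u_2‖ = 4.1231.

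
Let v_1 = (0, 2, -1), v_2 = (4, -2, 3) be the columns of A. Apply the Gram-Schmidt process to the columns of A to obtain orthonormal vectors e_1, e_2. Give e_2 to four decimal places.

v_1 = (0, 2, -1); ‖v_1‖ = 2.2361, so e_1 = (0.0000, 0.8944, -0.4472).
e_1·v_2 = 0.0000·4 + 0.8944·(-2) + (-0.4472)·3 = -3.1305.
u_2 = v_2 + 3.1305·e_1 = (4.0000, 0.8000, 1.6000).
‖u_2‖ = 4.3818, so e_2 = (0.9129, 0.1826, 0.3651).

e_2 = (0.9129, 0.1826, 0.3651)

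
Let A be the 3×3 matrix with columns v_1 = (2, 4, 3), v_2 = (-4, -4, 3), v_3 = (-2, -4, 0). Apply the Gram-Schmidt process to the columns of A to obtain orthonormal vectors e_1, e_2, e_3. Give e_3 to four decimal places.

v_1 = (2, 4, 3); ‖v_1‖ = 5.3852, so e_1 = (0.3714, 0.7428, 0.5571).
e_1·v_2 = 0.3714·(-4) + 0.7428·(-4) + 0.5571·3 = -2.7854.
u_2 = v_2 + 2.7854·e_1 = (-2.9655, -1.9310, 4.5517).
‖u_2‖ = 5.7655, so e_2 = (-0.5144, -0.3349, 0.7895).
e_1·v_3 = 0.3714·(-2) + 0.7428·(-4) + 0.5571·0 = -3.7139; e_2·v_3 = (-0.5144)·(-2) + (-0.3349)·(-4) + 0.7895·0 = 2.3684.
u_3 = v_3 + 3.7139·e_1 − 2.3684·e_2 = (0.5975, -0.4481, 0.1992).
‖u_3‖ = 0.7730, so e_3 = (0.7730, -0.5797, 0.2577).

e_3 = (0.7730, -0.5797, 0.2577)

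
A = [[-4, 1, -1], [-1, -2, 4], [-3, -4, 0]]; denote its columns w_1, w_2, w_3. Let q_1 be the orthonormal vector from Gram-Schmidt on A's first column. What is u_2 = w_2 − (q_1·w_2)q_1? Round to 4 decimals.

w_1 = (-4, -1, -3); ‖w_1‖ = 5.0990, so q_1 = (-0.7845, -0.1961, -0.5883).
q_1·w_2 = (-0.7845)·1 + (-0.1961)·(-2) + (-0.5883)·(-4) = 1.9612.
u_2 = w_2 − 1.9612·q_1 = (2.5385, -1.6154, -2.8462).

u_2 = (2.5385, -1.6154, -2.8462)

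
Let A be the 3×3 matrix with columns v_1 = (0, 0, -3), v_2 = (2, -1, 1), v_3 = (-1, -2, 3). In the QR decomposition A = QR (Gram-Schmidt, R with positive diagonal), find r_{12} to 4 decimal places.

r_{12} = -1.0000

v_1 = (0, 0, -3); ‖v_1‖ = 3.0000, so q_1 = (0.0000, 0.0000, -1.0000).
r_{12} = q_1·v_2 = -1.0000.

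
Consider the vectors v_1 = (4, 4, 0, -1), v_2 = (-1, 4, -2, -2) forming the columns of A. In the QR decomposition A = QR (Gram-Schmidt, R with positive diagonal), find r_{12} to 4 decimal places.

r_{12} = 2.4371

v_1 = (4, 4, 0, -1); ‖v_1‖ = 5.7446, so e_1 = (0.6963, 0.6963, 0.0000, -0.1741).
r_{12} = e_1·v_2 = 2.4371.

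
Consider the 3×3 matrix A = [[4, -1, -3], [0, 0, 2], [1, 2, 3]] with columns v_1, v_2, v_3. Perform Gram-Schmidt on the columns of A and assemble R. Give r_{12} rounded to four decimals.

e_1 = v_1/‖v_1‖ = (4, 0, 1)/4.1231 = (0.9701, 0.0000, 0.2425).
r_{12} = e_1·v_2 = -0.4851.

r_{12} = -0.4851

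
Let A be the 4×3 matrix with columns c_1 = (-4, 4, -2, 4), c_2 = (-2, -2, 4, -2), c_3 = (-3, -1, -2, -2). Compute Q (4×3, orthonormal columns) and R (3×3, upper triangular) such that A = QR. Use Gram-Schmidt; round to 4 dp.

q_1 = c_1/‖c_1‖ = (-4, 4, -2, 4)/7.2111 = (-0.5547, 0.5547, -0.2774, 0.5547).
r_{12} = q_1·c_2 = -2.2188.
u_2 = c_2 + 2.2188·q_1 = (-3.2308, -0.7692, 3.3846, -0.7692).
‖u_2‖ = 4.8038, so q_2 = (-0.6725, -0.1601, 0.7046, -0.1601).
r_{13} = q_1·c_3 = 0.5547; r_{23} = q_2·c_3 = 1.0889.
u_3 = c_3 − 0.5547·q_1 − 1.0889·q_2 = (-1.9600, -1.1333, -2.6133, -2.1333).
‖u_3‖ = 4.0628, so q_3 = (-0.4824, -0.2790, -0.6432, -0.5251).

Q = [[-0.5547, -0.6725, -0.4824], [0.5547, -0.1601, -0.2790], [-0.2774, 0.7046, -0.6432], [0.5547, -0.1601, -0.5251]], R = [[7.2111, -2.2188, 0.5547], [0.0000, 4.8038, 1.0889], [0.0000, 0.0000, 4.0628]]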